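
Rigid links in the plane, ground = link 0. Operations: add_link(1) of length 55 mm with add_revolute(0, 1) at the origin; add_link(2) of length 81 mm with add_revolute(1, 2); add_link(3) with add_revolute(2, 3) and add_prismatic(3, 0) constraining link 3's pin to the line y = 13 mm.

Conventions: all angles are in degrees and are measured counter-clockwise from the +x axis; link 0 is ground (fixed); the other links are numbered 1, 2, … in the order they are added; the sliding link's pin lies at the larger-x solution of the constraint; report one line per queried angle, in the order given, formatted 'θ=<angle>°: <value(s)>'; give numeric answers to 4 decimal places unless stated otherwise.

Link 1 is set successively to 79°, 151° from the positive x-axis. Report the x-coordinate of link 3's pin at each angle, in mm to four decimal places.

geometry: r = 55 mm, L = 81 mm, e = 13 mm
θ=79°: crank pin P = (r cos θ, r sin θ) = (10.494495, 53.989495)
θ=79°: h = r sin θ − e = 53.989495 − 13 = 40.989495
θ=79°: x = r cos θ + √(L² − h²) = 10.494495 + 69.863161 = 80.357656
θ=151°: crank pin P = (r cos θ, r sin θ) = (-48.104084, 26.664529)
θ=151°: h = r sin θ − e = 26.664529 − 13 = 13.664529
θ=151°: x = r cos θ + √(L² − h²) = -48.104084 + 79.839092 = 31.735008

θ=79°: 80.3577
θ=151°: 31.7350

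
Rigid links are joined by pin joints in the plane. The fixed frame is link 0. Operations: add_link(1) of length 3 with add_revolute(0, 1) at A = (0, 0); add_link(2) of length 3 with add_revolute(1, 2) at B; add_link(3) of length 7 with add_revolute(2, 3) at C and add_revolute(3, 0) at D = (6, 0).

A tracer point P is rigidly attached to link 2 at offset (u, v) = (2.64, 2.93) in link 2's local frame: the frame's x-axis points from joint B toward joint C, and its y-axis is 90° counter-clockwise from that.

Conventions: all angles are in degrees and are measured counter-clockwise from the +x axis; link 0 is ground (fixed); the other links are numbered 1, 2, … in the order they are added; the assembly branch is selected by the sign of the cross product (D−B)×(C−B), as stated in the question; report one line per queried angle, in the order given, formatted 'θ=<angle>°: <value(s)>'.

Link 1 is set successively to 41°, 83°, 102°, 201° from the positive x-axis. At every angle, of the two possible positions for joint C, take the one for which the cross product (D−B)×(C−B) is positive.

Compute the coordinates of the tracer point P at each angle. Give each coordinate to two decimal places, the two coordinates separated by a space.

A=(0,0), D=(6.00,0)
θ=41°: B = A + 3.00·(cos41°, sin41°) = (2.2641, 1.9682)
θ=41°: |BD| = 4.2226
θ=41°: circle(B,3.00) ∩ circle(D,7.00): a=-2.6251, h=1.4522
θ=41°:   candidates: C₊=(0.6185,4.4765) cross=6.132; C₋=(-0.7352,1.9069) cross=-6.132
θ=41°:   branch + wants cross > 0 → take C=(0.6185,4.4765) (cross=6.132)
θ=41°: ex = (C−B)/|BC| = (-0.5485,0.8361); ey = (-0.8361,-0.5485)
θ=41°: P = B + 2.64·ex + 2.93·ey = (-1.6339,2.5683)
θ=83°: B = A + 3.00·(cos83°, sin83°) = (0.3656, 2.9776)
θ=83°: |BD| = 6.3728
θ=83°: circle(B,3.00) ∩ circle(D,7.00): a=0.0481, h=2.9996
θ=83°:   candidates: C₊=(1.8097,5.6072) cross=19.116; C₋=(-0.9934,0.3031) cross=-19.116
θ=83°:   branch + wants cross > 0 → take C=(1.8097,5.6072) (cross=19.116)
θ=83°: ex = (C−B)/|BC| = (0.4813,0.8765); ey = (-0.8765,0.4813)
θ=83°: P = B + 2.64·ex + 2.93·ey = (-0.9319,6.7020)
θ=102°: B = A + 3.00·(cos102°, sin102°) = (-0.6237, 2.9344)
θ=102°: |BD| = 7.2446
θ=102°: circle(B,3.00) ∩ circle(D,7.00): a=0.8617, h=2.8736
θ=102°:   candidates: C₊=(1.3280,5.2127) cross=20.818; C₋=(-0.9999,-0.0419) cross=-20.818
θ=102°:   branch + wants cross > 0 → take C=(1.3280,5.2127) (cross=20.818)
θ=102°: ex = (C−B)/|BC| = (0.6506,0.7594); ey = (-0.7594,0.6506)
θ=102°: P = B + 2.64·ex + 2.93·ey = (-1.1313,6.8456)
θ=201°: B = A + 3.00·(cos201°, sin201°) = (-2.8007, -1.0751)
θ=201°: |BD| = 8.8662
θ=201°: circle(B,3.00) ∩ circle(D,7.00): a=2.1773, h=2.0638
θ=201°:   candidates: C₊=(-0.8897,1.2375) cross=18.298; C₋=(-0.3892,-2.8597) cross=-18.298
θ=201°:   branch + wants cross > 0 → take C=(-0.8897,1.2375) (cross=18.298)
θ=201°: ex = (C−B)/|BC| = (0.6370,0.7709); ey = (-0.7709,0.6370)
θ=201°: P = B + 2.64·ex + 2.93·ey = (-3.3777,2.8264)

θ=41°: -1.63 2.57
θ=83°: -0.93 6.70
θ=102°: -1.13 6.85
θ=201°: -3.38 2.83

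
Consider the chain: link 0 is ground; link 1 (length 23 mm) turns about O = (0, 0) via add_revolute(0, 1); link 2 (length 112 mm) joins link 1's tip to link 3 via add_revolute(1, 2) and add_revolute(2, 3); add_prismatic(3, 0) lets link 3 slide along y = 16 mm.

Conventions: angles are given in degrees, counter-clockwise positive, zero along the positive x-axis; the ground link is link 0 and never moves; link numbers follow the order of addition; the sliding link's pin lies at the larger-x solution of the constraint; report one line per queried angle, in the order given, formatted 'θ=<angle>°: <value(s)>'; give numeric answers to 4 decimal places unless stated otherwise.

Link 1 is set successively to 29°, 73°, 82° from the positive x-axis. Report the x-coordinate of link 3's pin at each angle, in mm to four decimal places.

geometry: r = 23 mm, L = 112 mm, e = 16 mm
θ=29°: crank pin P = (r cos θ, r sin θ) = (20.116253, 11.150621)
θ=29°: h = r sin θ − e = 11.150621 − 16 = -4.849379
θ=29°: x = r cos θ + √(L² − h²) = 20.116253 + 111.894966 = 132.011220
θ=73°: crank pin P = (r cos θ, r sin θ) = (6.724549, 21.995009)
θ=73°: h = r sin θ − e = 21.995009 − 16 = 5.995009
θ=73°: x = r cos θ + √(L² − h²) = 6.724549 + 111.839438 = 118.563987
θ=82°: crank pin P = (r cos θ, r sin θ) = (3.200981, 22.776166)
θ=82°: h = r sin θ − e = 22.776166 − 16 = 6.776166
θ=82°: x = r cos θ + √(L² − h²) = 3.200981 + 111.794828 = 114.995809

θ=29°: 132.0112
θ=73°: 118.5640
θ=82°: 114.9958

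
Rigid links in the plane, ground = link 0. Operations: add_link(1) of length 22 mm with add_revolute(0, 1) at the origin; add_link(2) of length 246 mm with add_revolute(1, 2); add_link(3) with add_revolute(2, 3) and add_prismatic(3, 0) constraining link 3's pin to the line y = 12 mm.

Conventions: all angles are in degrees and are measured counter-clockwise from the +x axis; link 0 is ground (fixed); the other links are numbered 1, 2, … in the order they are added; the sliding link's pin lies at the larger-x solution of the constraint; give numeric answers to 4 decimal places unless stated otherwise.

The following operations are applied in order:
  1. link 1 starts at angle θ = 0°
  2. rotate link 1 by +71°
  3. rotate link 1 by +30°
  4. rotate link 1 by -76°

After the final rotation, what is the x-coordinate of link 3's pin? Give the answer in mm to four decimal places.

geometry: r = 22 mm, L = 246 mm, e = 12 mm; θ starts at 0°
rotate link 1 by +71°: θ ← 0° +71° = 71°
rotate link 1 by +30°: θ ← 71° +30° = 101°
rotate link 1 by -76°: θ ← 101° -76° = 25°
crank pin P = (r cos θ, r sin θ) = (19.938771, 9.297602)
h = r sin θ − e = 9.297602 − 12 = -2.702398
x = r cos θ + √(L² − h²) = 19.938771 + 245.985156 = 265.923927

265.9239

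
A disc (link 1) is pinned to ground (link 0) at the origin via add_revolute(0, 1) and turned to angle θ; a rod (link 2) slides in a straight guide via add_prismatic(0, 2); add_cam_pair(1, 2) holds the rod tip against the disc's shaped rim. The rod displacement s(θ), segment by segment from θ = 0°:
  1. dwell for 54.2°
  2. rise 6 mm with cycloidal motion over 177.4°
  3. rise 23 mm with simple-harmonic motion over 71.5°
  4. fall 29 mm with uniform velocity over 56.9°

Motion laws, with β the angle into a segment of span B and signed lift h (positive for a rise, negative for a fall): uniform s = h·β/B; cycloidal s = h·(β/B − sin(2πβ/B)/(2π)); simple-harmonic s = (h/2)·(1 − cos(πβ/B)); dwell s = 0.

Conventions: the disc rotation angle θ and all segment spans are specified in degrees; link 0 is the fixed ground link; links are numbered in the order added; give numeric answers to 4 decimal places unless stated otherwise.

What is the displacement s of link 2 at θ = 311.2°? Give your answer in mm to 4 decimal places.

segment 1 (0° to 54.2°, dwell): s unchanged at 0.0000
segment 2 (54.2° to 231.6°, cycloidal, h = 6) is passed completely: s = 0.0000 + (6) = 6.0000
segment 3 (231.6° to 303.1°, simple-harmonic, h = 23) is passed completely: s = 6.0000 + (23) = 29.0000
θ = 311.2° falls in segment 4 (303.1° to 360°, uniform, h = -29): β = 311.2 − 303.1 = 8.1°, B = 56.9°; Δs = -29·8.1/56.9 = -4.1283; s = 29.0000 − 4.1283 = 24.8717

24.8717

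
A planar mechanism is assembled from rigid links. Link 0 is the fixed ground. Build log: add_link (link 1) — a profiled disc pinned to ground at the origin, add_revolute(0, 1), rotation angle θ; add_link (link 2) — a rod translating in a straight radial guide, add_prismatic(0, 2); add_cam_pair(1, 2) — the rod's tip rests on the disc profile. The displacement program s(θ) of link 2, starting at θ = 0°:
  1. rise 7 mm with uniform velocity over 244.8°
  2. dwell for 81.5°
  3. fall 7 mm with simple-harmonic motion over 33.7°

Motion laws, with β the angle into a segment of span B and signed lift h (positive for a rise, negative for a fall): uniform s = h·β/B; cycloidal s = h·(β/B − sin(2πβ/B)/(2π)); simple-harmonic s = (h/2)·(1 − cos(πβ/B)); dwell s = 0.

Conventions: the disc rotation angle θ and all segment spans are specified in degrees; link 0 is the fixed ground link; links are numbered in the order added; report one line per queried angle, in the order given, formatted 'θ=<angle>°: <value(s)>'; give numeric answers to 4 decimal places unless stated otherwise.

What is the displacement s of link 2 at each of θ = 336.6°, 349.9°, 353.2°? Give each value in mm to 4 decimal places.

seg 1 [0°–244.8°] uniform, h=7: full span → s += 7 → s = 7.0000
seg 2 [244.8°–326.3°] dwell: s stays 7.0000
seg 3 [326.3°–360°] simple-harmonic, h=-7: θ=336.6° here. β=10.3, B=33.7. -7/2·(1 − cos(π·0.3056)) = -1.4932 → s = 5.5068
seg 3 [326.3°–360°] simple-harmonic, h=-7: θ=349.9° here. β=23.6, B=33.7. -7/2·(1 − cos(π·0.7003)) = -5.5599 → s = 1.4401
seg 3 [326.3°–360°] simple-harmonic, h=-7: θ=353.2° here. β=26.9, B=33.7. -7/2·(1 − cos(π·0.7982)) = -6.3200 → s = 0.6800

θ=336.6°: 5.5068
θ=349.9°: 1.4401
θ=353.2°: 0.6800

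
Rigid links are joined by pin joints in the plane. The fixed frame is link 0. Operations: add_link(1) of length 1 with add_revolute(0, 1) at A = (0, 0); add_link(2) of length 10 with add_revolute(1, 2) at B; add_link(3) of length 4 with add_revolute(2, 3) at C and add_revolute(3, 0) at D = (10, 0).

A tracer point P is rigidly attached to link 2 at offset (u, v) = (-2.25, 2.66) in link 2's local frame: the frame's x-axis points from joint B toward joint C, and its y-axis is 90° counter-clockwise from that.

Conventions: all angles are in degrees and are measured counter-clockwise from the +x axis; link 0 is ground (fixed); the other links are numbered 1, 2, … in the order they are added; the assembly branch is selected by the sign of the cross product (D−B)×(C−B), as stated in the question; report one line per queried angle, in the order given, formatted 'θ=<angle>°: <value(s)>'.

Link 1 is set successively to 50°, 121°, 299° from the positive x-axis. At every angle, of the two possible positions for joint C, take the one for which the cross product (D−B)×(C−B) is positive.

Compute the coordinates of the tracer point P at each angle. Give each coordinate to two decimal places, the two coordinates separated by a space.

A=(0,0), D=(10.00,0)
θ=50°: B = A + 1.00·(cos50°, sin50°) = (0.6428, 0.7660)
θ=50°: |BD| = 9.3885
θ=50°: circle(B,10.00) ∩ circle(D,4.00): a=9.1678, h=3.9939
θ=50°:   candidates: C₊=(10.1059,3.9986) cross=37.497; C₋=(9.4541,-3.9626) cross=-37.497
θ=50°:   branch + wants cross > 0 → take C=(10.1059,3.9986) (cross=37.497)
θ=50°: ex = (C−B)/|BC| = (0.9463,0.3233); ey = (-0.3233,0.9463)
θ=50°: P = B + -2.25·ex + 2.66·ey = (-2.3463,2.5559)
θ=121°: B = A + 1.00·(cos121°, sin121°) = (-0.5150, 0.8572)
θ=121°: |BD| = 10.5499
θ=121°: circle(B,10.00) ∩ circle(D,4.00): a=9.2560, h=3.7850
θ=121°:   candidates: C₊=(9.0179,3.8776) cross=39.931; C₋=(8.4029,-3.6673) cross=-39.931
θ=121°:   branch + wants cross > 0 → take C=(9.0179,3.8776) (cross=39.931)
θ=121°: ex = (C−B)/|BC| = (0.9533,0.3020); ey = (-0.3020,0.9533)
θ=121°: P = B + -2.25·ex + 2.66·ey = (-3.4634,2.7133)
θ=299°: B = A + 1.00·(cos299°, sin299°) = (0.4848, -0.8746)
θ=299°: |BD| = 9.5553
θ=299°: circle(B,10.00) ∩ circle(D,4.00): a=9.1731, h=3.9817
θ=299°:   candidates: C₊=(9.2550,3.9300) cross=38.046; C₋=(9.9839,-4.0000) cross=-38.046
θ=299°:   branch + wants cross > 0 → take C=(9.2550,3.9300) (cross=38.046)
θ=299°: ex = (C−B)/|BC| = (0.8770,0.4805); ey = (-0.4805,0.8770)
θ=299°: P = B + -2.25·ex + 2.66·ey = (-2.7665,0.3772)

θ=50°: -2.35 2.56
θ=121°: -3.46 2.71
θ=299°: -2.77 0.38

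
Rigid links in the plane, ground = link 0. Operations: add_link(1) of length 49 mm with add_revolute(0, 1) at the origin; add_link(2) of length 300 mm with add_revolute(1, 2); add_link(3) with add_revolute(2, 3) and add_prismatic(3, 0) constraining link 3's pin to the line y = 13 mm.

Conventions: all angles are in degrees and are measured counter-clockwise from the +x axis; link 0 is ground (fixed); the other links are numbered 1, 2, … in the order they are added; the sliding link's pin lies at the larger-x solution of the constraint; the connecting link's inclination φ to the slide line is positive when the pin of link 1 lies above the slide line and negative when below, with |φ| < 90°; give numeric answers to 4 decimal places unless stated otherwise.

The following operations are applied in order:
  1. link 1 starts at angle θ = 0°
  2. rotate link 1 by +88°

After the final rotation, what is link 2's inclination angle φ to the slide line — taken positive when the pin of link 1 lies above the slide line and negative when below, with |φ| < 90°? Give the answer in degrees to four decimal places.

geometry: r = 49 mm, L = 300 mm, e = 13 mm; θ starts at 0°
rotate link 1 by +88°: θ ← 0° +88° = 88°
h = r sin θ − e = 48.970151 − 13 = 35.970151
sin φ = h / L = 35.970151 / 300 = 0.11990050
φ = arcsin(0.11990050) = 6.886360°

6.8864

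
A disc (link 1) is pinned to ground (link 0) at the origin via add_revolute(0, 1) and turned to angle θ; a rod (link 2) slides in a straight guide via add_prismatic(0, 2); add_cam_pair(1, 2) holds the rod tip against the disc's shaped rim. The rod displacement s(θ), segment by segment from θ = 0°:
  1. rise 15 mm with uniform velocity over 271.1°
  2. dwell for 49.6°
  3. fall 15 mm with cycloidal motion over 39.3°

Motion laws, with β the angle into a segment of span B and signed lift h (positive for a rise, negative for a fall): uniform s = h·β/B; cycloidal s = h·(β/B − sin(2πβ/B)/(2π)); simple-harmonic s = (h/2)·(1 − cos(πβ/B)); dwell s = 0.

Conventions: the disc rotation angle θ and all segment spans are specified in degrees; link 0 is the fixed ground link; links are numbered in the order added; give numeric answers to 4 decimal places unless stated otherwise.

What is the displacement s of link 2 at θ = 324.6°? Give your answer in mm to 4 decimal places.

segment 1 (0° to 271.1°, uniform, h = 15) is passed completely: s = 0.0000 + (15) = 15.0000
segment 2 (271.1° to 320.7°, dwell): s unchanged at 15.0000
θ = 324.6° falls in segment 3 (320.7° to 360°, cycloidal, h = -15): β = 324.6 − 320.7 = 3.9°, B = 39.3°; Δs = -15·(0.0992 − sin(2π·0.0992)/(2π)) = -0.0946; s = 15.0000 − 0.0946 = 14.9054

14.9054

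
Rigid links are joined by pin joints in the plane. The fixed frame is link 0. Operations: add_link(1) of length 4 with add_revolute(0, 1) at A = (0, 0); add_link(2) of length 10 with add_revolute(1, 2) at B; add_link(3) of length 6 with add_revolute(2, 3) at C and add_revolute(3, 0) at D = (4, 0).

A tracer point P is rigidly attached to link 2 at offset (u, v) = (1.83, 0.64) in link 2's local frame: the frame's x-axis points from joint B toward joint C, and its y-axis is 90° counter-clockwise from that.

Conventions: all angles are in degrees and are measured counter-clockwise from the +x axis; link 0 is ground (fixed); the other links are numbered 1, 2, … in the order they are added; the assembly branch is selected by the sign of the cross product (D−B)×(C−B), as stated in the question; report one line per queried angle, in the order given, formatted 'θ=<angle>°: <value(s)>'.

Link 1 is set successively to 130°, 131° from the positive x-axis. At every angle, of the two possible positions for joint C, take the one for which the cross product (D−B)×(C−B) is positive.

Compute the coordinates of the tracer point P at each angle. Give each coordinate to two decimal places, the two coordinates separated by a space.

A=(0,0), D=(4.00,0)
θ=130°: B = A + 4.00·(cos130°, sin130°) = (-2.5712, 3.0642)
θ=130°: |BD| = 7.2505
θ=130°: circle(B,10.00) ∩ circle(D,6.00): a=8.0387, h=5.9480
θ=130°:   candidates: C₊=(7.2282,5.0576) cross=43.126; C₋=(2.2007,-5.7239) cross=-43.126
θ=130°:   branch + wants cross > 0 → take C=(7.2282,5.0576) (cross=43.126)
θ=130°: ex = (C−B)/|BC| = (0.9799,0.1993); ey = (-0.1993,0.9799)
θ=130°: P = B + 1.83·ex + 0.64·ey = (-0.9055,4.0561)
θ=131°: B = A + 4.00·(cos131°, sin131°) = (-2.6242, 3.0188)
θ=131°: |BD| = 7.2797
θ=131°: circle(B,10.00) ∩ circle(D,6.00): a=8.0356, h=5.9522
θ=131°:   candidates: C₊=(7.1562,5.1028) cross=43.330; C₋=(2.2195,-5.7297) cross=-43.330
θ=131°:   branch + wants cross > 0 → take C=(7.1562,5.1028) (cross=43.330)
θ=131°: ex = (C−B)/|BC| = (0.9780,0.2084); ey = (-0.2084,0.9780)
θ=131°: P = B + 1.83·ex + 0.64·ey = (-0.9678,4.0261)

θ=130°: -0.91 4.06
θ=131°: -0.97 4.03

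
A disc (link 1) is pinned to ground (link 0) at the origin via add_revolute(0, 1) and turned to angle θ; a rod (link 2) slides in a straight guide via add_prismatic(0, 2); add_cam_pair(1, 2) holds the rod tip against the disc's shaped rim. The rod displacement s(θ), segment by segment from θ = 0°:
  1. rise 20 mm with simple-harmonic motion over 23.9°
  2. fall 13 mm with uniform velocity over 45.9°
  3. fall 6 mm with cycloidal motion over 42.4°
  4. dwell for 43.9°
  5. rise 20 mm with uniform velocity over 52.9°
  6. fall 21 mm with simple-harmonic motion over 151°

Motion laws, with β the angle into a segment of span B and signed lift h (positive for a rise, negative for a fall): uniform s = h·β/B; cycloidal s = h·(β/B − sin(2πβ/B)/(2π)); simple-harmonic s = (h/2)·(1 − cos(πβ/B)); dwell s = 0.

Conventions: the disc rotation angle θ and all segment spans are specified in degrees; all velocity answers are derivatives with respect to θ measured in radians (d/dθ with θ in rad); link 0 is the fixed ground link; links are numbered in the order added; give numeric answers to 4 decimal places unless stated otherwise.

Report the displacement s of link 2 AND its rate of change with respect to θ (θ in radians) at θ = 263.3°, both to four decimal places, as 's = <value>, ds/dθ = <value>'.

segment 1 (0° to 23.9°, simple-harmonic, h = 20) is passed completely: s = 0.0000 + (20) = 20.0000
segment 2 (23.9° to 69.8°, uniform, h = -13) is passed completely: s = 20.0000 + (-13) = 7.0000
segment 3 (69.8° to 112.2°, cycloidal, h = -6) is passed completely: s = 7.0000 + (-6) = 1.0000
segment 4 (112.2° to 156.1°, dwell): s unchanged at 1.0000
segment 5 (156.1° to 209°, uniform, h = 20) is passed completely: s = 1.0000 + (20) = 21.0000
θ = 263.3° falls in segment 6 (209° to 360°, simple-harmonic, h = -21): β = 263.3 − 209 = 54.3°, B = 151°; Δs = -21/2·(1 − cos(π·0.3596)) = -6.0175; s = 21.0000 − 6.0175 = 14.9825
velocity in seg [209°–360°] (simple-harmonic), θ in radians: β = 54.3° = 0.9477 rad, B = 151° = 2.6354 rad; ds/dθ = (πh/(2B)) sin(πβ/B) = (π·(-21)/(2·2.6354)) sin(π·0.3596) = -11.318657 mm/rad

s = 14.9825, ds/dθ = -11.3187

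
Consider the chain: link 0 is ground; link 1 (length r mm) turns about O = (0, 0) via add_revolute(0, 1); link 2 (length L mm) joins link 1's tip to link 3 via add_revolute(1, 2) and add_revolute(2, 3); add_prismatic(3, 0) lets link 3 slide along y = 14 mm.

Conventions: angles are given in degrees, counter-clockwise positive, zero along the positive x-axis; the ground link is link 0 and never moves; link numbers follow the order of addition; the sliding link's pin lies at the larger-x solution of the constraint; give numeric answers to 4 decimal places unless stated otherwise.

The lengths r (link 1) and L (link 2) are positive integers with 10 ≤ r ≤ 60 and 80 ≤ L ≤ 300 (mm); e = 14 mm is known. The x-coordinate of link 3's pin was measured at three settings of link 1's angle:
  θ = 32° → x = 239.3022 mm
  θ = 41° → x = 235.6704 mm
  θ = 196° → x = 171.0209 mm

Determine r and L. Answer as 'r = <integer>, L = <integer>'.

constraint per measurement: (x − r cos θ)² + (r sin θ − e)² = L²
subtracting the θ₁ and θ₂ equations cancels the r² and L² terms:
r = (x₁² − x₂²) / (2[(x₁cos θ₁ + e sin θ₁) − (x₂cos θ₂ + e sin θ₂)]) = 36.9996 → r = 37
L² = (x₁ − r cos θ₁)² + (r sin θ₁ − e)² = 43264.0032 → L = 208.0000 → L = 208
check at θ₃=196°: x = 171.0209 (printed 171.0209) ✓

r = 37, L = 208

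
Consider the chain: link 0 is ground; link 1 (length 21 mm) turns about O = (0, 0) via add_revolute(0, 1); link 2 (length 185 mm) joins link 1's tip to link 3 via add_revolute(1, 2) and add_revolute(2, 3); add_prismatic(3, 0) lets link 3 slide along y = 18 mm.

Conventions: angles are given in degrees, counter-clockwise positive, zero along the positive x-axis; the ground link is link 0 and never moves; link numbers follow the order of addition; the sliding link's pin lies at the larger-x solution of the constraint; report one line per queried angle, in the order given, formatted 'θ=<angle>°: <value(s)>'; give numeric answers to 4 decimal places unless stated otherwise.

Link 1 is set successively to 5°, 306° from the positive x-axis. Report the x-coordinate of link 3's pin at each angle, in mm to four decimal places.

geometry: r = 21 mm, L = 185 mm, e = 18 mm
θ=5°: crank pin P = (r cos θ, r sin θ) = (20.920089, 1.830271)
θ=5°: h = r sin θ − e = 1.830271 − 18 = -16.169729
θ=5°: x = r cos θ + √(L² − h²) = 20.920089 + 184.291996 = 205.212085
θ=306°: crank pin P = (r cos θ, r sin θ) = (12.343490, -16.989357)
θ=306°: h = r sin θ − e = -16.989357 − 18 = -34.989357
θ=306°: x = r cos θ + √(L² − h²) = 12.343490 + 181.661072 = 194.004562

θ=5°: 205.2121
θ=306°: 194.0046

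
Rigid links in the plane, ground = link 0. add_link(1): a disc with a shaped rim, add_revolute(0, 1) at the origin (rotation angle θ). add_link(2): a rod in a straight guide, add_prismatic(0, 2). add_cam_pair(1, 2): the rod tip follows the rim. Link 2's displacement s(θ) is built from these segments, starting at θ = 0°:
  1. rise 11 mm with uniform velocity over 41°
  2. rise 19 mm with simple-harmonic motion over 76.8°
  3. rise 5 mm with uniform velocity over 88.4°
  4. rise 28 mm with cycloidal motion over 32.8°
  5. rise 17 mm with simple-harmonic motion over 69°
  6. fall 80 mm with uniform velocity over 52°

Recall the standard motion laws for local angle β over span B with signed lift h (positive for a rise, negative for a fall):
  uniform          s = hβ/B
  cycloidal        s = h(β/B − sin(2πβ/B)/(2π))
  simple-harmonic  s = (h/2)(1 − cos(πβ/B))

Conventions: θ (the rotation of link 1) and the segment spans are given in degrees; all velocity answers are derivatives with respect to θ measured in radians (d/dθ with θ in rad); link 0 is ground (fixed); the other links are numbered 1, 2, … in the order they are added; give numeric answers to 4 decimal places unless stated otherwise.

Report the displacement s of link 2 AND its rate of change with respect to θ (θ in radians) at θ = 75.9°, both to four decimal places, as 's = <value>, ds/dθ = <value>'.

segment 1 (0° to 41°, uniform, h = 11) is passed completely: s = 0.0000 + (11) = 11.0000
θ = 75.9° falls in segment 2 (41° to 117.8°, simple-harmonic, h = 19): β = 75.9 − 41 = 34.9°, B = 76.8°; Δs = 19/2·(1 − cos(π·0.4544)) = 8.1445; s = 11.0000 + 8.1445 = 19.1445
velocity in seg [41°–117.8°] (simple-harmonic), θ in radians: β = 34.9° = 0.6091 rad, B = 76.8° = 1.3404 rad; ds/dθ = (πh/(2B)) sin(πβ/B) = (π·19/(2·1.3404)) sin(π·0.4544) = 22.037813 mm/rad

s = 19.1445, ds/dθ = 22.0378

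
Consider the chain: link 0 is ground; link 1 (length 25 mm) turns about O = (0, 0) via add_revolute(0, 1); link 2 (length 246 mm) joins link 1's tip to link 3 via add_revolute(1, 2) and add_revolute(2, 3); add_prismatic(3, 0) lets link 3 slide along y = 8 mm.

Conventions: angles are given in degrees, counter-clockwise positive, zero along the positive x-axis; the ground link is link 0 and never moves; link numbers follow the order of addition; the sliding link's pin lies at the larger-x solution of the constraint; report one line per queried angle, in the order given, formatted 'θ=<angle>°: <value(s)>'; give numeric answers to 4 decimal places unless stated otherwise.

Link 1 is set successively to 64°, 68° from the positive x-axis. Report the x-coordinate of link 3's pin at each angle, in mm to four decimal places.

geometry: r = 25 mm, L = 246 mm, e = 8 mm
θ=64°: crank pin P = (r cos θ, r sin θ) = (10.959279, 22.469851)
θ=64°: h = r sin θ − e = 22.469851 − 8 = 14.469851
θ=64°: x = r cos θ + √(L² − h²) = 10.959279 + 245.574069 = 256.533348
θ=68°: crank pin P = (r cos θ, r sin θ) = (9.365165, 23.179596)
θ=68°: h = r sin θ − e = 23.179596 − 8 = 15.179596
θ=68°: x = r cos θ + √(L² − h²) = 9.365165 + 245.531220 = 254.896385

θ=64°: 256.5333
θ=68°: 254.8964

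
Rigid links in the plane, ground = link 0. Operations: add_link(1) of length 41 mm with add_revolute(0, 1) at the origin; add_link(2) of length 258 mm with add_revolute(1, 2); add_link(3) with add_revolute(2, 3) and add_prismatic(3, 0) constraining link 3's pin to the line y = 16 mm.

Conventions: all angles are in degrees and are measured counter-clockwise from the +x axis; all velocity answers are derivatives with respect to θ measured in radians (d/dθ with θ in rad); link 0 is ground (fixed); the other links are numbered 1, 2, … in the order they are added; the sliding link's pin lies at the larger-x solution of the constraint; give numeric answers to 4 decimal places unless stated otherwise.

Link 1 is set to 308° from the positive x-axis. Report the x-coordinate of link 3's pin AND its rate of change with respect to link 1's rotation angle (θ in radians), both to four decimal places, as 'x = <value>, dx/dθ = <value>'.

geometry: r = 41 mm, L = 258 mm, e = 16 mm
crank pin P = (r cos θ, r sin θ) = (25.242120, -32.308441)
h = r sin θ − e = -32.308441 − 16 = -48.308441
x = r cos θ + √(L² − h²) = 25.242120 + 253.436964 = 278.679084
dx/dθ = −r sin θ − h·r cos θ/√(L² − h²) (θ in radians; h = -48.308441) = 37.119923

x = 278.6791, dx/dθ = 37.1199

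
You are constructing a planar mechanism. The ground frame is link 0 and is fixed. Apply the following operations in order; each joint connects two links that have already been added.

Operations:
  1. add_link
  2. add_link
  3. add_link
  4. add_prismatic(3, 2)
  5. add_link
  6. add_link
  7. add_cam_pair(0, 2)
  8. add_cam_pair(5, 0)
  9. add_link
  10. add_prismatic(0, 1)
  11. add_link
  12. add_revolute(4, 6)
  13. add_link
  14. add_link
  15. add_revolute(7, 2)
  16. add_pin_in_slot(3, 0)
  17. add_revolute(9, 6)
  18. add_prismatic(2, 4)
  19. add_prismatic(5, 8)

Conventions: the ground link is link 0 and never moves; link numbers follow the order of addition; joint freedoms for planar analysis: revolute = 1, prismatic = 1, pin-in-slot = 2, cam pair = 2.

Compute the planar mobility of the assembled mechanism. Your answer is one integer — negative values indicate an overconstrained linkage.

link 0 = ground. State L|J1|J2 = 1|0|0
+link1  2|0|0
+link2  3|0|0
+link3  4|0|0
P(3,2) f=1→J1  4|1|0
+link4  5|1|0
+link5  6|1|0
C(0,2) f=2→J2  6|1|1
C(5,0) f=2→J2  6|1|2
+link6  7|1|2
P(0,1) f=1→J1  7|2|2
+link7  8|2|2
R(4,6) f=1→J1  8|3|2
+link8  9|3|2
+link9  10|3|2
R(7,2) f=1→J1  10|4|2
PS(3,0) f=2→J2  10|4|3
R(9,6) f=1→J1  10|5|3
P(2,4) f=1→J1  10|6|3
P(5,8) f=1→J1  10|7|3
M = 3(10−1)−2·7−3 = 27−14−3 = 10

M = 10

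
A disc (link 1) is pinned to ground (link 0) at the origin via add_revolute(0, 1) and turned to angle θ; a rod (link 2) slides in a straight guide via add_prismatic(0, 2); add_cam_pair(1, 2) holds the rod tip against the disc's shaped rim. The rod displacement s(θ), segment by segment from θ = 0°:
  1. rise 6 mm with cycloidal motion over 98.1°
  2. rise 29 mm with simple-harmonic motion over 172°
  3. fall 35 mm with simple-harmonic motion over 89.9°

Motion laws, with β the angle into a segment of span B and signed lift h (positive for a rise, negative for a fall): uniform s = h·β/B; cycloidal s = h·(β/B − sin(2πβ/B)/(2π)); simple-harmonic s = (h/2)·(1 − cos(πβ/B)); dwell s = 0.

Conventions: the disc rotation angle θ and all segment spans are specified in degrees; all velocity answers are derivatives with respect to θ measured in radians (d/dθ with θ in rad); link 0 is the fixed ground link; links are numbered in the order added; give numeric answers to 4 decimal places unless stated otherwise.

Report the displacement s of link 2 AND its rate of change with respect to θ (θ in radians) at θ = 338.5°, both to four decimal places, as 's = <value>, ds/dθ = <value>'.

segment 1 (0° to 98.1°, cycloidal, h = 6) is passed completely: s = 0.0000 + (6) = 6.0000
segment 2 (98.1° to 270.1°, simple-harmonic, h = 29) is passed completely: s = 6.0000 + (29) = 35.0000
θ = 338.5° falls in segment 3 (270.1° to 360°, simple-harmonic, h = -35): β = 338.5 − 270.1 = 68.4°, B = 89.9°; Δs = -35/2·(1 − cos(π·0.7608)) = -30.2887; s = 35.0000 − 30.2887 = 4.7113
velocity in seg [270.1°–360°] (simple-harmonic), θ in radians: β = 68.4° = 1.1938 rad, B = 89.9° = 1.5691 rad; ds/dθ = (πh/(2B)) sin(πβ/B) = (π·(-35)/(2·1.5691)) sin(π·0.7608) = -23.917879 mm/rad

s = 4.7113, ds/dθ = -23.9179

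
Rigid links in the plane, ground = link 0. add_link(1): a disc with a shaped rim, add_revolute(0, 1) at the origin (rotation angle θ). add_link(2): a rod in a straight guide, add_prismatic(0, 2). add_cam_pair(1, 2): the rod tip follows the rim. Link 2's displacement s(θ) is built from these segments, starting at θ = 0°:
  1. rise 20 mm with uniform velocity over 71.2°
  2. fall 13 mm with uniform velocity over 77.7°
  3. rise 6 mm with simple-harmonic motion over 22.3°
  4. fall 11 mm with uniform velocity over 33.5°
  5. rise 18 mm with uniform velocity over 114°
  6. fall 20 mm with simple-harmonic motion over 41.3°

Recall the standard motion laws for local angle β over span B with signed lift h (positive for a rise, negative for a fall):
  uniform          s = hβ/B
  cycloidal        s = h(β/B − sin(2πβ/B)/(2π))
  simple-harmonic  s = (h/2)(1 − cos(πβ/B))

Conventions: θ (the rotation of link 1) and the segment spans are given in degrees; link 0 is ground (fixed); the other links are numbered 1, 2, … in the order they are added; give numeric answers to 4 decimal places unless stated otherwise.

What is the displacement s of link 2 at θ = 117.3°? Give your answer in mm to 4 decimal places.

segment 1 (0° to 71.2°, uniform, h = 20) is passed completely: s = 0.0000 + (20) = 20.0000
θ = 117.3° falls in segment 2 (71.2° to 148.9°, uniform, h = -13): β = 117.3 − 71.2 = 46.1°, B = 77.7°; Δs = -13·46.1/77.7 = -7.7130; s = 20.0000 − 7.7130 = 12.2870

12.2870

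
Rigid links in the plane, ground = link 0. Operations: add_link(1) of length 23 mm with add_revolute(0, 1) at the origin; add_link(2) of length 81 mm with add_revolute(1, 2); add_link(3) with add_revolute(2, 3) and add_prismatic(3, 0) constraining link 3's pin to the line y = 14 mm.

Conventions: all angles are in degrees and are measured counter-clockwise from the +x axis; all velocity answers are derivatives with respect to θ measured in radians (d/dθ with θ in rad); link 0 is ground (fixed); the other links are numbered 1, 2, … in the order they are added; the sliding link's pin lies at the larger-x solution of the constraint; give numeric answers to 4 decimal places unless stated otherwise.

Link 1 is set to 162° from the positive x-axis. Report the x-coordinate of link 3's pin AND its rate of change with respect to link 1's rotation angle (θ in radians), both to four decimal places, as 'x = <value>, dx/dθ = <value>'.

geometry: r = 23 mm, L = 81 mm, e = 14 mm
crank pin P = (r cos θ, r sin θ) = (-21.874300, 7.107391)
h = r sin θ − e = 7.107391 − 14 = -6.892609
x = r cos θ + √(L² − h²) = -21.874300 + 80.706208 = 58.831908
dx/dθ = −r sin θ − h·r cos θ/√(L² − h²) (θ in radians; h = -6.892609) = -8.975537

x = 58.8319, dx/dθ = -8.9755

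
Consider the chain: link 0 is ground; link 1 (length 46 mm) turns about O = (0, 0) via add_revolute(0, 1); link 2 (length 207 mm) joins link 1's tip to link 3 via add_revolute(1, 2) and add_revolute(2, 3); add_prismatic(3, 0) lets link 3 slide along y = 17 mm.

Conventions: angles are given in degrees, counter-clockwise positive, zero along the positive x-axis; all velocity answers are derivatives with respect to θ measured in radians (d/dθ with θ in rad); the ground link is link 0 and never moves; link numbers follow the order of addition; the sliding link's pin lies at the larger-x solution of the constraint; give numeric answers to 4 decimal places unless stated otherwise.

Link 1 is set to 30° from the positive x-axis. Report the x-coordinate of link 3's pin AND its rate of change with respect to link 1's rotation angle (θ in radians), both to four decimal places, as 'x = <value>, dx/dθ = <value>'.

geometry: r = 46 mm, L = 207 mm, e = 17 mm
crank pin P = (r cos θ, r sin θ) = (39.837169, 23.000000)
h = r sin θ − e = 23.000000 − 17 = 6.000000
x = r cos θ + √(L² − h²) = 39.837169 + 206.913025 = 246.750194
dx/dθ = −r sin θ − h·r cos θ/√(L² − h²) (θ in radians; h = 6.000000) = -24.155186

x = 246.7502, dx/dθ = -24.1552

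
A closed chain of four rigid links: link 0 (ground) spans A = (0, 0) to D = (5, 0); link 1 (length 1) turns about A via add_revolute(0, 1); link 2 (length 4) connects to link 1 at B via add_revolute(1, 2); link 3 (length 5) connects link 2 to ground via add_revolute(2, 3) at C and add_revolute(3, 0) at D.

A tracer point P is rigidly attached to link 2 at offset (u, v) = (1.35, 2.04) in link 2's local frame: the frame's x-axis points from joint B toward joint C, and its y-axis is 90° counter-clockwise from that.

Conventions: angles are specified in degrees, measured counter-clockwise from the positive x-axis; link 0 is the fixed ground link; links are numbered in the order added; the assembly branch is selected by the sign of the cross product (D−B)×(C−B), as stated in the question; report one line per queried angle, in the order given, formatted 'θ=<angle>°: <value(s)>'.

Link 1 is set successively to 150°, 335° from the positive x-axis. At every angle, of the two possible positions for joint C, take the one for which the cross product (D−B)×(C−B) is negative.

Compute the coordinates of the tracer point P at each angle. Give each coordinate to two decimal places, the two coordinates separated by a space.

A=(0,0), D=(5.00,0)
θ=150°: B = A + 1.00·(cos150°, sin150°) = (-0.8660, 0.5000)
θ=150°: |BD| = 5.8873
θ=150°: circle(B,4.00) ∩ circle(D,5.00): a=2.1793, h=3.3542
θ=150°:   candidates: C₊=(1.5903,3.6570) cross=19.747; C₋=(1.0205,-3.0272) cross=-19.747
θ=150°:   branch - wants cross < 0 → take C=(1.0205,-3.0272) (cross=-19.747)
θ=150°: ex = (C−B)/|BC| = (0.4716,-0.8818); ey = (0.8818,0.4716)
θ=150°: P = B + 1.35·ex + 2.04·ey = (1.5695,0.2717)
θ=335°: B = A + 1.00·(cos335°, sin335°) = (0.9063, -0.4226)
θ=335°: |BD| = 4.1154
θ=335°: circle(B,4.00) ∩ circle(D,5.00): a=0.9643, h=3.8820
θ=335°:   candidates: C₊=(1.4668,3.5379) cross=15.976; C₋=(2.2641,-4.1851) cross=-15.976
θ=335°:   branch - wants cross < 0 → take C=(2.2641,-4.1851) (cross=-15.976)
θ=335°: ex = (C−B)/|BC| = (0.3395,-0.9406); ey = (0.9406,0.3395)
θ=335°: P = B + 1.35·ex + 2.04·ey = (3.2834,-1.0000)

θ=150°: 1.57 0.27
θ=335°: 3.28 -1.00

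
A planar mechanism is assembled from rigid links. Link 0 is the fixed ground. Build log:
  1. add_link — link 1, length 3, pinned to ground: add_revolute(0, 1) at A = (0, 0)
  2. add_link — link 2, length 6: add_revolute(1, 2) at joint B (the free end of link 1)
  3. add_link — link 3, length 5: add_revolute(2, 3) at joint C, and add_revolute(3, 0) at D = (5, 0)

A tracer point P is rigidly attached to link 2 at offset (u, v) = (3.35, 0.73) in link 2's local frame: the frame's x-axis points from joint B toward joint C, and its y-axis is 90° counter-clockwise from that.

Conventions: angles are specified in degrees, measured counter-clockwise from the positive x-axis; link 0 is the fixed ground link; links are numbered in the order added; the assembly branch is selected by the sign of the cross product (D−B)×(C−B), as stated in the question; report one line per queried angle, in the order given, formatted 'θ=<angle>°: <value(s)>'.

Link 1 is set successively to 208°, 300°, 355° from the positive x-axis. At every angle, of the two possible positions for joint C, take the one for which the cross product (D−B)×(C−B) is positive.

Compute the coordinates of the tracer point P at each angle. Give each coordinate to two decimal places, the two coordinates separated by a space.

A=(0,0), D=(5.00,0)
θ=208°: B = A + 3.00·(cos208°, sin208°) = (-2.6488, -1.4084)
θ=208°: |BD| = 7.7774
θ=208°: circle(B,6.00) ∩ circle(D,5.00): a=4.5959, h=3.8572
θ=208°:   candidates: C₊=(1.1726,3.2173) cross=29.999; C₋=(2.5696,-4.3695) cross=-29.999
θ=208°:   branch + wants cross > 0 → take C=(1.1726,3.2173) (cross=29.999)
θ=208°: ex = (C−B)/|BC| = (0.6369,0.7709); ey = (-0.7709,0.6369)
θ=208°: P = B + 3.35·ex + 0.73·ey = (-1.0780,1.6392)
θ=300°: B = A + 3.00·(cos300°, sin300°) = (1.5000, -2.5981)
θ=300°: |BD| = 4.3589
θ=300°: circle(B,6.00) ∩ circle(D,5.00): a=3.4412, h=4.9151
θ=300°:   candidates: C₊=(1.3336,3.3996) cross=21.424; C₋=(7.1927,-4.4935) cross=-21.424
θ=300°:   branch + wants cross > 0 → take C=(1.3336,3.3996) (cross=21.424)
θ=300°: ex = (C−B)/|BC| = (-0.0277,0.9996); ey = (-0.9996,-0.0277)
θ=300°: P = B + 3.35·ex + 0.73·ey = (0.6774,0.7304)
θ=355°: B = A + 3.00·(cos355°, sin355°) = (2.9886, -0.2615)
θ=355°: |BD| = 2.0283
θ=355°: circle(B,6.00) ∩ circle(D,5.00): a=3.7257, h=4.7031
θ=355°:   candidates: C₊=(6.0770,4.8826) cross=9.539; C₋=(7.2895,-4.4450) cross=-9.539
θ=355°:   branch + wants cross > 0 → take C=(6.0770,4.8826) (cross=9.539)
θ=355°: ex = (C−B)/|BC| = (0.5147,0.8573); ey = (-0.8573,0.5147)
θ=355°: P = B + 3.35·ex + 0.73·ey = (4.0871,2.9864)

θ=208°: -1.08 1.64
θ=300°: 0.68 0.73
θ=355°: 4.09 2.99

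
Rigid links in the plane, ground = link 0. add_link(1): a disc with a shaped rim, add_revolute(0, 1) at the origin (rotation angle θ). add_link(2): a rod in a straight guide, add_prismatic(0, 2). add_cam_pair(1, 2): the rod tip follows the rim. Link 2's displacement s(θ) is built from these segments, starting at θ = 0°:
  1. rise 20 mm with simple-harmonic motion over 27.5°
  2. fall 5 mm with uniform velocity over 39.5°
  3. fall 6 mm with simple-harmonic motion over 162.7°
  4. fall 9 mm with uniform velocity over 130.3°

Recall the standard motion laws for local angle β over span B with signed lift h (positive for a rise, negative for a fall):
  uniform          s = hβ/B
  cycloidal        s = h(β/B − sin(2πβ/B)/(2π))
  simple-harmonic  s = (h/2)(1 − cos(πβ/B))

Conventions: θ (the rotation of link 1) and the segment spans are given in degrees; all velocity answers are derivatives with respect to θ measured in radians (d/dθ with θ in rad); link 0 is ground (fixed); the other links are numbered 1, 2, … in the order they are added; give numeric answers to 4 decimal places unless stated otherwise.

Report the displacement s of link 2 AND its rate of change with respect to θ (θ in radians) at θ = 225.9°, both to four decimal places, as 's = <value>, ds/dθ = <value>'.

segment 1 (0° to 27.5°, simple-harmonic, h = 20) is passed completely: s = 0.0000 + (20) = 20.0000
segment 2 (27.5° to 67°, uniform, h = -5) is passed completely: s = 20.0000 + (-5) = 15.0000
θ = 225.9° falls in segment 3 (67° to 229.7°, simple-harmonic, h = -6): β = 225.9 − 67 = 158.9°, B = 162.7°; Δs = -6/2·(1 − cos(π·0.9766)) = -5.9919; s = 15.0000 − 5.9919 = 9.0081
velocity in seg [67°–229.7°] (simple-harmonic), θ in radians: β = 158.9° = 2.7733 rad, B = 162.7° = 2.8397 rad; ds/dθ = (πh/(2B)) sin(πβ/B) = (π·(-6)/(2·2.8397)) sin(π·0.9766) = -0.243311 mm/rad

s = 9.0081, ds/dθ = -0.2433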